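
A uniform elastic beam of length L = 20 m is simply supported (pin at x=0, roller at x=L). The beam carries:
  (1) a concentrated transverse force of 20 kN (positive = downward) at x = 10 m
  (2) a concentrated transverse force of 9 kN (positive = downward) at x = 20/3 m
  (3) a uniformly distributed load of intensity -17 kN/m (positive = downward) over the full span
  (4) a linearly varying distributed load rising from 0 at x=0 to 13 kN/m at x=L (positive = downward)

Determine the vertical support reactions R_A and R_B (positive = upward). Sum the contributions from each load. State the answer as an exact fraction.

Load 1 — point force P=20 kN at a=10 m (b=L-a=10):
  R_A = Pb/L = 20·10/20 = 10 kN
  R_B = Pa/L = 20·10/20 = 10 kN
Load 2 — point force P=9 kN at a=20/3 m (b=L-a=40/3):
  R_A = Pb/L = 9·(40/3)/20 = 6 kN
  R_B = Pa/L = 9·(20/3)/20 = 3 kN
Load 3 — uniform load w=-17 kN/m over full span:
  R_A = wL/2 = (-17)·20/2 = -170 kN
  R_B = wL/2 = (-17)·20/2 = -170 kN
Load 4 — triangular load w₀=13 kN/m (0→w₀ over full span):
  R_A = w₀L/6 = 13·20/6 = 130/3 kN
  R_B = w₀L/3 = 13·20/3 = 260/3 kN
Superposition: R_A = -332/3 kN, R_B = -211/3 kN

R_A = -332/3 kN, R_B = -211/3 kN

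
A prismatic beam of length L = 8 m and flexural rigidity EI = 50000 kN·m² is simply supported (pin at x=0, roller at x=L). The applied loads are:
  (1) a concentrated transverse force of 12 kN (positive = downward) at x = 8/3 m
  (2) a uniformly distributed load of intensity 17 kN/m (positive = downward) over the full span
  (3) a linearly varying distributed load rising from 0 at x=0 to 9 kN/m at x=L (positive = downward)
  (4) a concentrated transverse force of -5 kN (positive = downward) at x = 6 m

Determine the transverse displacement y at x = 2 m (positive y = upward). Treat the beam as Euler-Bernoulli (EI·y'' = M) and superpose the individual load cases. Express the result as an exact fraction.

Load 1 — point force P=12 kN at a=8/3 m (b=L-a=16/3):
  y_1 = -Pbx(L²-b²-x²)/(6LEI)  [x≤a] = -12·(16/3)·2·(8²-(16/3)²-2²)/(6·8·50000) = -142/84375 m
Load 2 — uniform load w=17 kN/m over full span:
  y_2 = -wx(L³-2Lx²+x³)/(24EI) = -17·2·(8³-2·8·2²+2³)/(24·50000) = -323/25000 m
Load 3 — triangular load w₀=9 kN/m (0→w₀ over full span):
  y_3 = -w₀x(7L⁴-10L²x²+3x⁴)/(360LEI) = -9·2·(7·8⁴-10·8²·2²+3·2⁴)/(360·8·50000) = -327/100000 m
Load 4 — point force P=-5 kN at a=6 m (b=L-a=2):
  y_4 = -Pbx(L²-b²-x²)/(6LEI)  [x≤a] = -(-5)·2·2·(8²-2²-2²)/(6·8·50000) = 7/15000 m
Superposition: y = Σ y_i = -46997/2700000 m ≈ -0.017406 m

y(2) = -46997/2700000 m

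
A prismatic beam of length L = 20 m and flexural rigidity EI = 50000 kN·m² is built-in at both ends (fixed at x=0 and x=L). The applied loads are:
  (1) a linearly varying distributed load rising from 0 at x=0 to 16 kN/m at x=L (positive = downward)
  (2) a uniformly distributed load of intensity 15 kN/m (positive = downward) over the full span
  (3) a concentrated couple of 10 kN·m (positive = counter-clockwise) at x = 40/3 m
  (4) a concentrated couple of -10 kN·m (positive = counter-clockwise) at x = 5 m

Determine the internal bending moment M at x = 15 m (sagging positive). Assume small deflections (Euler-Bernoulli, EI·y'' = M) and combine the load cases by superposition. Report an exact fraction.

Load 1 — triangular load w₀=16 kN/m (0→w₀ over full span):
  M_1 = 3w₀Lx/20 - w₀L²/30 - w₀x³/(6L) = 3·16·20·15/20 - 16·20²/30 - 16·15³/(6·20) = 170/3 kN·m
Load 2 — uniform load w=15 kN/m over full span:
  M_2 = wLx/2 - wL²/12 - wx²/2 = 15·20·15/2 - 15·20²/12 - 15·15²/2 = 125/2 kN·m
Load 3 — applied couple M₀=10 kN·m at a=40/3 m (b=L-a=20/3):
  M_3 = R_Ax - M_A - M₀  [x>a] with R_A=2/3, M_A=10/3 = (2/3)·15 - (10/3) - 10 = -10/3 kN·m
Load 4 — applied couple M₀=-10 kN·m at a=5 m (b=L-a=15):
  M_4 = R_Ax - M_A - M₀  [x>a] with R_A=-9/16, M_A=15/8 = (-9/16)·15 - (15/8) - (-10) = -5/16 kN·m
Superposition: M = Σ M_i = 5545/48 kN·m ≈ 115.520833 kN·m

M(15) = 5545/48 kN·m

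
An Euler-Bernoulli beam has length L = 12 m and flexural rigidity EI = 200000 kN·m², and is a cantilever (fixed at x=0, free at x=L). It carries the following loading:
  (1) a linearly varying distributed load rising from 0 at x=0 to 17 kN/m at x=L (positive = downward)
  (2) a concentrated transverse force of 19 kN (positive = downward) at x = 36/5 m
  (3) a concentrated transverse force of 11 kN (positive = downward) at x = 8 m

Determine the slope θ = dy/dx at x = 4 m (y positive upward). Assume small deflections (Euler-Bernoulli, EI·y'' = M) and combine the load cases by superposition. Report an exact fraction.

Load 1 — triangular load w₀=17 kN/m (0→w₀ over full span):
  θ_1 = (w₀Lx²/4-w₀L²x/3-w₀x⁴/(24L))/EI = (17·12·4²/4-17·12²·4/3-17·4⁴/(24·12))/200000 = -2771/225000 rad
Load 2 — point force P=19 kN at a=36/5 m (b=L-a=24/5):
  θ_2 = -Px(2a-x)/(2EI)  [x≤a] = -19·4·(2·(36/5)-4)/(2·200000) = -247/125000 rad
Load 3 — point force P=11 kN at a=8 m (b=L-a=4):
  θ_3 = -Px(2a-x)/(2EI)  [x≤a] = -11·4·(2·8-4)/(2·200000) = -33/25000 rad
Superposition: θ = Σ θ_i = -17563/1125000 rad ≈ -0.015612 rad

θ(4) = -17563/1125000 rad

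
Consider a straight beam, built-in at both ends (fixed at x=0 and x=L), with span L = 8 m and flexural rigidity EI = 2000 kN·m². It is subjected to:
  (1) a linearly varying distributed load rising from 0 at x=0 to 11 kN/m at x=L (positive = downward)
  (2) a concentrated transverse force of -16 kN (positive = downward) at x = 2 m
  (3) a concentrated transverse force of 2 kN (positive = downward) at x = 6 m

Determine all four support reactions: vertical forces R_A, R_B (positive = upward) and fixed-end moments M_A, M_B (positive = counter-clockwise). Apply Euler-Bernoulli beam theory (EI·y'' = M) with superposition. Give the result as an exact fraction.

R_A = 1/80 kN, M_A = 373/60 kN·m, R_B = 2399/80 kN, M_B = -629/20 kN·m

Load 1 — triangular load w₀=11 kN/m (0→w₀ over full span):
  R_A = 3w₀L/20 = 3·11·8/20 = 66/5 kN
  M_A = w₀L²/30 = 11·8²/30 = 352/15 kN·m
  R_B = 7w₀L/20 = 7·11·8/20 = 154/5 kN
  M_B = -w₀L²/20 = -11·8²/20 = -176/5 kN·m
Load 2 — point force P=-16 kN at a=2 m (b=L-a=6):
  R_A = Pb²(3a+b)/L³ = (-16)·6²·(3·2+6)/8³ = -27/2 kN
  M_A = Pab²/L² = (-16)·2·6²/8² = -18 kN·m
  R_B = Pa²(a+3b)/L³ = (-16)·2²·(2+3·6)/8³ = -5/2 kN
  M_B = -Pa²b/L² = -(-16)·2²·6/8² = 6 kN·m
Load 3 — point force P=2 kN at a=6 m (b=L-a=2):
  R_A = Pb²(3a+b)/L³ = 2·2²·(3·6+2)/8³ = 5/16 kN
  M_A = Pab²/L² = 2·6·2²/8² = 3/4 kN·m
  R_B = Pa²(a+3b)/L³ = 2·6²·(6+3·2)/8³ = 27/16 kN
  M_B = -Pa²b/L² = -2·6²·2/8² = -9/4 kN·m
Superposition: R_A = 1/80 kN, M_A = 373/60 kN·m, R_B = 2399/80 kN, M_B = -629/20 kN·m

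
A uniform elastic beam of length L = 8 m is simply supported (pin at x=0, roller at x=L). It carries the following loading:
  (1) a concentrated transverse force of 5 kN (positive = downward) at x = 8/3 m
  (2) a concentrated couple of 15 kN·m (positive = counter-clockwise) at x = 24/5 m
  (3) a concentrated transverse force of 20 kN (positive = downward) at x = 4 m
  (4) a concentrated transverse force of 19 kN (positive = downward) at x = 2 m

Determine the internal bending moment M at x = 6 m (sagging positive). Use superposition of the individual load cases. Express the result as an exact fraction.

Load 1 — point force P=5 kN at a=8/3 m (b=L-a=16/3):
  M_1 = Pa(L-x)/L  [x>a] = 5·(8/3)·(8-6)/8 = 10/3 kN·m
Load 2 — applied couple M₀=15 kN·m at a=24/5 m (b=L-a=16/5):
  M_2 = M₀x/L - M₀  [x>a] = 15·6/8 - 15 = -15/4 kN·m
Load 3 — point force P=20 kN at a=4 m (b=L-a=4):
  M_3 = Pa(L-x)/L  [x>a] = 20·4·(8-6)/8 = 20 kN·m
Load 4 — point force P=19 kN at a=2 m (b=L-a=6):
  M_4 = Pa(L-x)/L  [x>a] = 19·2·(8-6)/8 = 19/2 kN·m
Superposition: M = Σ M_i = 349/12 kN·m ≈ 29.083333 kN·m

M(6) = 349/12 kN·m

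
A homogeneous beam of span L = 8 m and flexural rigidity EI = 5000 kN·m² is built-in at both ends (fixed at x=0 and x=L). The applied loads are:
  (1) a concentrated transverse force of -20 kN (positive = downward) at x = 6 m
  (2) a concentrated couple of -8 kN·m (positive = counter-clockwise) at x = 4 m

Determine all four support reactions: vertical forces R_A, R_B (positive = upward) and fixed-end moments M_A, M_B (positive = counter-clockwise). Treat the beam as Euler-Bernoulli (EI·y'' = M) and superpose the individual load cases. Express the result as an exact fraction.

Load 1 — point force P=-20 kN at a=6 m (b=L-a=2):
  R_A = Pb²(3a+b)/L³ = (-20)·2²·(3·6+2)/8³ = -25/8 kN
  M_A = Pab²/L² = (-20)·6·2²/8² = -15/2 kN·m
  R_B = Pa²(a+3b)/L³ = (-20)·6²·(6+3·2)/8³ = -135/8 kN
  M_B = -Pa²b/L² = -(-20)·6²·2/8² = 45/2 kN·m
Load 2 — applied couple M₀=-8 kN·m at a=4 m (b=L-a=4):
  R_A = 6M₀ab/L³ = 6·(-8)·4·4/8³ = -3/2 kN
  M_A = M₀b(2a-b)/L² = (-8)·4·(2·4-4)/8² = -2 kN·m
  R_B = -6M₀ab/L³ = -6·(-8)·4·4/8³ = 3/2 kN
  M_B = M₀a(2b-a)/L² = (-8)·4·(2·4-4)/8² = -2 kN·m
Superposition: R_A = -37/8 kN, M_A = -19/2 kN·m, R_B = -123/8 kN, M_B = 41/2 kN·m

R_A = -37/8 kN, M_A = -19/2 kN·m, R_B = -123/8 kN, M_B = 41/2 kN·m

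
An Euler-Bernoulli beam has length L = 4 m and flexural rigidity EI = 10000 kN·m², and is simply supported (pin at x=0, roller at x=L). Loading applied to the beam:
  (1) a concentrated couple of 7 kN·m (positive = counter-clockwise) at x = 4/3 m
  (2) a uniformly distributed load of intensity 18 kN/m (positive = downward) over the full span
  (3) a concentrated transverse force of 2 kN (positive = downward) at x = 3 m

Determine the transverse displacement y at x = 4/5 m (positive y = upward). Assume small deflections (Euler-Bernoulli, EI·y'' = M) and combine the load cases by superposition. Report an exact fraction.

y(4/5) = -197993/56250000 m

Load 1 — applied couple M₀=7 kN·m at a=4/3 m (b=L-a=8/3):
  y_1 = (M₀x³/(6L)+C₁x)/EI  [x≤a] with C₁=M₀(3b²-L²)/(6L)=14/9 = (7·(4/5)³/(6·4)+(14/9)·(4/5))/10000 = 98/703125 m
Load 2 — uniform load w=18 kN/m over full span:
  y_2 = -wx(L³-2Lx²+x³)/(24EI) = -18·(4/5)·(4³-2·4·(4/5)²+(4/5)³)/(24·10000) = -1392/390625 m
Load 3 — point force P=2 kN at a=3 m (b=L-a=1):
  y_3 = -Pbx(L²-b²-x²)/(6LEI)  [x≤a] = -2·1·(4/5)·(4²-1²-(4/5)²)/(6·4·10000) = -359/3750000 m
Superposition: y = Σ y_i = -197993/56250000 m ≈ -0.003520 m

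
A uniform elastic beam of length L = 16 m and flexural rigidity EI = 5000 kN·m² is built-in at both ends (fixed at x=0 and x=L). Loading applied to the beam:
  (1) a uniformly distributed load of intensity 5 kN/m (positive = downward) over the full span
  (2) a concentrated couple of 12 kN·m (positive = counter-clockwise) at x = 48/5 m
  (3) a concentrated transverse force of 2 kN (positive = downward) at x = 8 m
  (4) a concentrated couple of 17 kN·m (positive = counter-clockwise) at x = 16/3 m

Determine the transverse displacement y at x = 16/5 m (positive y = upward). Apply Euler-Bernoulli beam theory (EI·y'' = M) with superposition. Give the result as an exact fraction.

Load 1 — uniform load w=5 kN/m over full span:
  y_1 = -wx²(L-x)²/(24EI) = -5·(16/5)²·(16-(16/5))²/(24·5000) = -16384/234375 m
Load 2 — applied couple M₀=12 kN·m at a=48/5 m (b=L-a=32/5):
  y_2 = (R_Ax³/6 - M_Ax²/2)/EI  [x≤a] with R_A=27/25, M_A=96/25 = ((27/25)·(16/5)³/6 - (96/25)·(16/5)²/2)/5000 = -5376/1953125 m
Load 3 — point force P=2 kN at a=8 m (b=L-a=8):
  y_3 = -Pb²x²(3aL-(3a+b)x)/(6L³EI)  [x≤a] = -2·8²·(16/5)²·(3·8·16-(3·8+8)·(16/5))/(6·16³·5000) = -704/234375 m
Load 4 — applied couple M₀=17 kN·m at a=16/3 m (b=L-a=32/3):
  y_4 = (R_Ax³/6 - M_Ax²/2)/EI  [x≤a] with R_A=17/12, M_A=0 = ((17/12)·(16/5)³/6 - 0·(16/5)²/2)/5000 = 1088/703125 m
Superposition: y = Σ y_i = -1302784/17578125 m ≈ -0.074114 m

y(16/5) = -1302784/17578125 m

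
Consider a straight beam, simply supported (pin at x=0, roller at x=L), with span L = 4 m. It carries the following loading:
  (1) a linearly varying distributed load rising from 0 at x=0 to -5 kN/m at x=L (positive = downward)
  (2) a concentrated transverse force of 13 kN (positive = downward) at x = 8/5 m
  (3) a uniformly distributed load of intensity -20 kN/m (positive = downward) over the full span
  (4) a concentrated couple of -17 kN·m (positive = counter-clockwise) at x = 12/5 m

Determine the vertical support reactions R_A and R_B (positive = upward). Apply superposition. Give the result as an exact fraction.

Load 1 — triangular load w₀=-5 kN/m (0→w₀ over full span):
  R_A = w₀L/6 = (-5)·4/6 = -10/3 kN
  R_B = w₀L/3 = (-5)·4/3 = -20/3 kN
Load 2 — point force P=13 kN at a=8/5 m (b=L-a=12/5):
  R_A = Pb/L = 13·(12/5)/4 = 39/5 kN
  R_B = Pa/L = 13·(8/5)/4 = 26/5 kN
Load 3 — uniform load w=-20 kN/m over full span:
  R_A = wL/2 = (-20)·4/2 = -40 kN
  R_B = wL/2 = (-20)·4/2 = -40 kN
Load 4 — applied couple M₀=-17 kN·m at a=12/5 m (b=L-a=8/5):
  R_A = M₀/L = (-17)/4 = -17/4 kN
  R_B = -M₀/L = -(-17)/4 = 17/4 kN
Superposition: R_A = -2387/60 kN, R_B = -2233/60 kN

R_A = -2387/60 kN, R_B = -2233/60 kN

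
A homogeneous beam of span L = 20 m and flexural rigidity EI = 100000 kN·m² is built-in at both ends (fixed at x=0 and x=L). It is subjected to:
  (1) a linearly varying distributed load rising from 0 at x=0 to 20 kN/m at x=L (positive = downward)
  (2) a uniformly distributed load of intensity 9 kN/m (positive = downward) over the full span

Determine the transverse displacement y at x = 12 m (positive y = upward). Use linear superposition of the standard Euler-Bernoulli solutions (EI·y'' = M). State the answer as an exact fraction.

y(12) = -1164/15625 m

Load 1 — triangular load w₀=20 kN/m (0→w₀ over full span):
  y_1 = -w₀x²(L-x)²(x+2L)/(120LEI) = -20·12²·(20-12)²·(12+2·20)/(120·20·100000) = -624/15625 m
Load 2 — uniform load w=9 kN/m over full span:
  y_2 = -wx²(L-x)²/(24EI) = -9·12²·(20-12)²/(24·100000) = -108/3125 m
Superposition: y = Σ y_i = -1164/15625 m ≈ -0.074496 m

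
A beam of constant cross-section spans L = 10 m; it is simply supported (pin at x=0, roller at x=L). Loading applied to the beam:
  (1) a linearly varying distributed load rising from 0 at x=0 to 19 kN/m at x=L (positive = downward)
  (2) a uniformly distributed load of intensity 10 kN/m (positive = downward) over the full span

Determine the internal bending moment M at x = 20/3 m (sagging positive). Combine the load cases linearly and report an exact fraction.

M(20/3) = 18500/81 kN·m

Load 1 — triangular load w₀=19 kN/m (0→w₀ over full span):
  M_1 = w₀Lx/6 - w₀x³/(6L) = 19·10·(20/3)/6 - 19·(20/3)³/(6·10) = 9500/81 kN·m
Load 2 — uniform load w=10 kN/m over full span:
  M_2 = wx(L-x)/2 = 10·(20/3)·(10-(20/3))/2 = 1000/9 kN·m
Superposition: M = Σ M_i = 18500/81 kN·m ≈ 228.395062 kN·m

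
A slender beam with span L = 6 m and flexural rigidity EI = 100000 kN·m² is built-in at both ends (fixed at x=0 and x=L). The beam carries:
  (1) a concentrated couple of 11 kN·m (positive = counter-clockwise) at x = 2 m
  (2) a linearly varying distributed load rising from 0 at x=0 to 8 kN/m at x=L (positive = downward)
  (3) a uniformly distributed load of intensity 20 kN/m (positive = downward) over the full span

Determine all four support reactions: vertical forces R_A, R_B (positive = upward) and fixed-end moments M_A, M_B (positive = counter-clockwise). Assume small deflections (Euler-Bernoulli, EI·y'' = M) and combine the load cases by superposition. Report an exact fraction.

R_A = 3134/45 kN, M_A = 348/5 kN·m, R_B = 3346/45 kN, M_B = -1061/15 kN·m

Load 1 — applied couple M₀=11 kN·m at a=2 m (b=L-a=4):
  R_A = 6M₀ab/L³ = 6·11·2·4/6³ = 22/9 kN
  M_A = M₀b(2a-b)/L² = 11·4·(2·2-4)/6² = 0 kN·m
  R_B = -6M₀ab/L³ = -6·11·2·4/6³ = -22/9 kN
  M_B = M₀a(2b-a)/L² = 11·2·(2·4-2)/6² = 11/3 kN·m
Load 2 — triangular load w₀=8 kN/m (0→w₀ over full span):
  R_A = 3w₀L/20 = 3·8·6/20 = 36/5 kN
  M_A = w₀L²/30 = 8·6²/30 = 48/5 kN·m
  R_B = 7w₀L/20 = 7·8·6/20 = 84/5 kN
  M_B = -w₀L²/20 = -8·6²/20 = -72/5 kN·m
Load 3 — uniform load w=20 kN/m over full span:
  R_A = wL/2 = 20·6/2 = 60 kN
  M_A = wL²/12 = 20·6²/12 = 60 kN·m
  R_B = wL/2 = 20·6/2 = 60 kN
  M_B = -wL²/12 = -20·6²/12 = -60 kN·m
Superposition: R_A = 3134/45 kN, M_A = 348/5 kN·m, R_B = 3346/45 kN, M_B = -1061/15 kN·m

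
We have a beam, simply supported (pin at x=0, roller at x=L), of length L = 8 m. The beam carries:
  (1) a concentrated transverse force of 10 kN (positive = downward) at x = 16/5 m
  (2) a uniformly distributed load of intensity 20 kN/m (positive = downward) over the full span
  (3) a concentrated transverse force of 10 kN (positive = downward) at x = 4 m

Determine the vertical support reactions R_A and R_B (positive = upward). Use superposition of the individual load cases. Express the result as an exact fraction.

Load 1 — point force P=10 kN at a=16/5 m (b=L-a=24/5):
  R_A = Pb/L = 10·(24/5)/8 = 6 kN
  R_B = Pa/L = 10·(16/5)/8 = 4 kN
Load 2 — uniform load w=20 kN/m over full span:
  R_A = wL/2 = 20·8/2 = 80 kN
  R_B = wL/2 = 20·8/2 = 80 kN
Load 3 — point force P=10 kN at a=4 m (b=L-a=4):
  R_A = Pb/L = 10·4/8 = 5 kN
  R_B = Pa/L = 10·4/8 = 5 kN
Superposition: R_A = 91 kN, R_B = 89 kN

R_A = 91 kN, R_B = 89 kN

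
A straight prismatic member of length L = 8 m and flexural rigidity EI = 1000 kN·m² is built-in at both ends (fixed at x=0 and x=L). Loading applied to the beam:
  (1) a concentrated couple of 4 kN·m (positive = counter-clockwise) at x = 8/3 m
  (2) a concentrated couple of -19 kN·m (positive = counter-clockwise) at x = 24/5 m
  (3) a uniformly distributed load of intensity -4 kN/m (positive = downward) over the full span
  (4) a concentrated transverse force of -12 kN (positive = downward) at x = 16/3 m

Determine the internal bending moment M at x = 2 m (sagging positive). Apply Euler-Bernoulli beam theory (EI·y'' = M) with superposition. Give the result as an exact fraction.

Load 1 — applied couple M₀=4 kN·m at a=8/3 m (b=L-a=16/3):
  M_1 = R_Ax - M_A  [x≤a] with R_A=2/3, M_A=0 = (2/3)·2 - 0 = 4/3 kN·m
Load 2 — applied couple M₀=-19 kN·m at a=24/5 m (b=L-a=16/5):
  M_2 = R_Ax - M_A  [x≤a] with R_A=-171/50, M_A=-152/25 = (-171/50)·2 - (-152/25) = -19/25 kN·m
Load 3 — uniform load w=-4 kN/m over full span:
  M_3 = wLx/2 - wL²/12 - wx²/2 = (-4)·8·2/2 - (-4)·8²/12 - (-4)·2²/2 = -8/3 kN·m
Load 4 — point force P=-12 kN at a=16/3 m (b=L-a=8/3):
  M_4 = Pb²(3a+b)x/L³ - Pab²/L²  [x≤a] = (-12)·(8/3)²·(3·(16/3)+(8/3))·2/8³ - (-12)·(16/3)·(8/3)²/8² = 8/9 kN·m
Superposition: M = Σ M_i = -271/225 kN·m ≈ -1.204444 kN·m

M(2) = -271/225 kN·m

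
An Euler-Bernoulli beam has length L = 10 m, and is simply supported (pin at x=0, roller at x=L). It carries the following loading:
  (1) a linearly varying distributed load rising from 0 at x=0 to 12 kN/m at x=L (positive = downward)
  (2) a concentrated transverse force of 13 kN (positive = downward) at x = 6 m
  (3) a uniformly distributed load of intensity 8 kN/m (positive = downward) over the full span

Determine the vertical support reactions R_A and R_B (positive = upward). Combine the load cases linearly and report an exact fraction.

R_A = 326/5 kN, R_B = 439/5 kN

Load 1 — triangular load w₀=12 kN/m (0→w₀ over full span):
  R_A = w₀L/6 = 12·10/6 = 20 kN
  R_B = w₀L/3 = 12·10/3 = 40 kN
Load 2 — point force P=13 kN at a=6 m (b=L-a=4):
  R_A = Pb/L = 13·4/10 = 26/5 kN
  R_B = Pa/L = 13·6/10 = 39/5 kN
Load 3 — uniform load w=8 kN/m over full span:
  R_A = wL/2 = 8·10/2 = 40 kN
  R_B = wL/2 = 8·10/2 = 40 kN
Superposition: R_A = 326/5 kN, R_B = 439/5 kN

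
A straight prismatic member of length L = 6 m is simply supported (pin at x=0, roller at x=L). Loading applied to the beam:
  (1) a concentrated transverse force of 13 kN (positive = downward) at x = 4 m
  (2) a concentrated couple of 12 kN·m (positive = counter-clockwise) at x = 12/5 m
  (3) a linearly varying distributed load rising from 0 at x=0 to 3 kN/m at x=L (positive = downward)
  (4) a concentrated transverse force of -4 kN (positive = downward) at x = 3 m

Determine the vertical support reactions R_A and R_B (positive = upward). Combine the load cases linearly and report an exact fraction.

Load 1 — point force P=13 kN at a=4 m (b=L-a=2):
  R_A = Pb/L = 13·2/6 = 13/3 kN
  R_B = Pa/L = 13·4/6 = 26/3 kN
Load 2 — applied couple M₀=12 kN·m at a=12/5 m (b=L-a=18/5):
  R_A = M₀/L = 12/6 = 2 kN
  R_B = -M₀/L = -12/6 = -2 kN
Load 3 — triangular load w₀=3 kN/m (0→w₀ over full span):
  R_A = w₀L/6 = 3·6/6 = 3 kN
  R_B = w₀L/3 = 3·6/3 = 6 kN
Load 4 — point force P=-4 kN at a=3 m (b=L-a=3):
  R_A = Pb/L = (-4)·3/6 = -2 kN
  R_B = Pa/L = (-4)·3/6 = -2 kN
Superposition: R_A = 22/3 kN, R_B = 32/3 kN

R_A = 22/3 kN, R_B = 32/3 kN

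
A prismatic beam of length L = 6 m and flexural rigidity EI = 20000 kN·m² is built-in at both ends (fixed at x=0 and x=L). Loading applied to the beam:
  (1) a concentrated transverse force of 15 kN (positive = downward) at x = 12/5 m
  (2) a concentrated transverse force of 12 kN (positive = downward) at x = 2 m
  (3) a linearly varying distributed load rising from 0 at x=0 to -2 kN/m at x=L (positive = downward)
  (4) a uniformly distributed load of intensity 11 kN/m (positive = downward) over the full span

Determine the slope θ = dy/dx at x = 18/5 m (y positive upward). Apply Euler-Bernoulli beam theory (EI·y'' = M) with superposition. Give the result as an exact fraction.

θ(18/5) = 2841/3125000 rad

Load 1 — point force P=15 kN at a=12/5 m (b=L-a=18/5):
  θ_1 = Pa²(L-x)(2bL-(3b+a)(L-x))/(2L³EI)  [x>a] = 15·(12/5)²·(6-(18/5))·(2·(18/5)·6-(3·(18/5)+(12/5))·(6-(18/5)))/(2·6³·20000) = 108/390625 rad
Load 2 — point force P=12 kN at a=2 m (b=L-a=4):
  θ_2 = Pa²(L-x)(2bL-(3b+a)(L-x))/(2L³EI)  [x>a] = 12·2²·(6-(18/5))·(2·4·6-(3·4+2)·(6-(18/5)))/(2·6³·20000) = 3/15625 rad
Load 3 — triangular load w₀=-2 kN/m (0→w₀ over full span):
  θ_3 = -w₀(2x(L-x)(L-2x)(x+2L)+x²(L-x)²)/(120LEI) = -(-2)·(2·(18/5)·(6-(18/5))·(6-2·(18/5))·((18/5)+2·6)+(18/5)²·(6-(18/5))²)/(120·6·20000) = -27/781250 rad
Load 4 — uniform load w=11 kN/m over full span:
  θ_4 = -wx(L-x)(L-2x)/(12EI) = -11·(18/5)·(6-(18/5))·(6-2·(18/5))/(12·20000) = 297/625000 rad
Superposition: θ = Σ θ_i = 2841/3125000 rad ≈ 0.000909 rad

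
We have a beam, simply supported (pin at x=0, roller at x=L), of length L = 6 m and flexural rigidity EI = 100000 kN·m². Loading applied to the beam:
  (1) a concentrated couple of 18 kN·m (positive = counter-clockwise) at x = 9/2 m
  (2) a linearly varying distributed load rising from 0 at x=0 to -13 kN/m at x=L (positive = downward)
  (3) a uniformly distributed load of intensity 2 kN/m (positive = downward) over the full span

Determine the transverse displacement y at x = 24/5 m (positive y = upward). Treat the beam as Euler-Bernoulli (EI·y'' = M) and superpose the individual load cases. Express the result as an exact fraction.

Load 1 — applied couple M₀=18 kN·m at a=9/2 m (b=L-a=3/2):
  y_1 = (M₀x³/(6L)-M₀(x-a)²/2+C₁x)/EI  [x>a] with C₁=M₀(3b²-L²)/(6L)=-117/8 = (18·(24/5)³/(6·6)-18·((24/5)-(9/2))²/2+(-117/8)·(24/5))/100000 = -7857/50000000 m
Load 2 — triangular load w₀=-13 kN/m (0→w₀ over full span):
  y_2 = -w₀x(7L⁴-10L²x²+3x⁴)/(360LEI) = -(-13)·(24/5)·(7·6⁴-10·6²·(24/5)²+3·(24/5)⁴)/(360·6·100000) = 133731/195312500 m
Load 3 — uniform load w=2 kN/m over full span:
  y_3 = -wx(L³-2Lx²+x³)/(24EI) = -2·(24/5)·(6³-2·6·(24/5)²+(24/5)³)/(24·100000) = -783/3906250 m
Superposition: y = Σ y_i = 2044467/6250000000 m ≈ 0.000327 m

y(24/5) = 2044467/6250000000 m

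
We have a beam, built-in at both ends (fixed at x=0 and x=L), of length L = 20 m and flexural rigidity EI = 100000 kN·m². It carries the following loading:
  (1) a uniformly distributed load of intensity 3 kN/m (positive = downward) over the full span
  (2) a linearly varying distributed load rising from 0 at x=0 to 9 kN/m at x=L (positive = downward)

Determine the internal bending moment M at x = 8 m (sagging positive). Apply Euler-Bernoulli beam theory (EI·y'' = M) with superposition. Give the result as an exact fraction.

M(8) = 508/5 kN·m

Load 1 — uniform load w=3 kN/m over full span:
  M_1 = wLx/2 - wL²/12 - wx²/2 = 3·20·8/2 - 3·20²/12 - 3·8²/2 = 44 kN·m
Load 2 — triangular load w₀=9 kN/m (0→w₀ over full span):
  M_2 = 3w₀Lx/20 - w₀L²/30 - w₀x³/(6L) = 3·9·20·8/20 - 9·20²/30 - 9·8³/(6·20) = 288/5 kN·m
Superposition: M = Σ M_i = 508/5 kN·m ≈ 101.600000 kN·m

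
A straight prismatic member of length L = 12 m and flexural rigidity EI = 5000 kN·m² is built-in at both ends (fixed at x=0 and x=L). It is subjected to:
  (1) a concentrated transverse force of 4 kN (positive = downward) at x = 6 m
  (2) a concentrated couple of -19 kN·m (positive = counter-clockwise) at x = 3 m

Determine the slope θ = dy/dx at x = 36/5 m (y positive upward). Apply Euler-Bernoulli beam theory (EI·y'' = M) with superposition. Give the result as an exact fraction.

θ(36/5) = 687/250000 rad

Load 1 — point force P=4 kN at a=6 m (b=L-a=6):
  θ_1 = Pa²(L-x)(2bL-(3b+a)(L-x))/(2L³EI)  [x>a] = 4·6²·(12-(36/5))·(2·6·12-(3·6+6)·(12-(36/5)))/(2·12³·5000) = 18/15625 rad
Load 2 — applied couple M₀=-19 kN·m at a=3 m (b=L-a=9):
  θ_2 = (R_Ax²/2 - M_Ax - M₀(x-a))/EI  [x>a] with R_A=-57/32, M_A=57/16 = ((-57/32)·(36/5)²/2 - (57/16)·(36/5) - (-19)·((36/5)-3))/5000 = 399/250000 rad
Superposition: θ = Σ θ_i = 687/250000 rad ≈ 0.002748 rad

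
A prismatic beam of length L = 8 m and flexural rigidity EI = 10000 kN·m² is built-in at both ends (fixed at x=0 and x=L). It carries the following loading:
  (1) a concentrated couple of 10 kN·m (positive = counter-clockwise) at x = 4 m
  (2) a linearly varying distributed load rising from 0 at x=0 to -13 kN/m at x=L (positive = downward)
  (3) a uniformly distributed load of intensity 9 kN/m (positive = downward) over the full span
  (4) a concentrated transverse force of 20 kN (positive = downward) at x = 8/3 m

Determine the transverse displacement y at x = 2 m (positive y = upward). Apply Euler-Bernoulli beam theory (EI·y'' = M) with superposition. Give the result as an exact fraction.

Load 1 — applied couple M₀=10 kN·m at a=4 m (b=L-a=4):
  y_1 = (R_Ax³/6 - M_Ax²/2)/EI  [x≤a] with R_A=15/8, M_A=5/2 = ((15/8)·2³/6 - (5/2)·2²/2)/10000 = -1/4000 m
Load 2 — triangular load w₀=-13 kN/m (0→w₀ over full span):
  y_2 = -w₀x²(L-x)²(x+2L)/(120LEI) = -(-13)·2²·(8-2)²·(2+2·8)/(120·8·10000) = 351/100000 m
Load 3 — uniform load w=9 kN/m over full span:
  y_3 = -wx²(L-x)²/(24EI) = -9·2²·(8-2)²/(24·10000) = -27/5000 m
Load 4 — point force P=20 kN at a=8/3 m (b=L-a=16/3):
  y_4 = -Pb²x²(3aL-(3a+b)x)/(6L³EI)  [x≤a] = -20·(16/3)²·2²·(3·(8/3)·8-(3·(8/3)+(16/3))·2)/(6·8³·10000) = -28/10125 m
Superposition: y = Σ y_i = -19867/4050000 m ≈ -0.004905 m

y(2) = -19867/4050000 m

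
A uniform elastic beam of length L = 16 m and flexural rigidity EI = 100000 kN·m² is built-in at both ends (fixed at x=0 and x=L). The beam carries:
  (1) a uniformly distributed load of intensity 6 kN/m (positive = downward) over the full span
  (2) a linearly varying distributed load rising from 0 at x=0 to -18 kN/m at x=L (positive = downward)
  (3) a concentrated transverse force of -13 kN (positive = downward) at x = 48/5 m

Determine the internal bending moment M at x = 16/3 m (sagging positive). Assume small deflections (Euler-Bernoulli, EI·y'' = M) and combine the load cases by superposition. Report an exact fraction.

Load 1 — uniform load w=6 kN/m over full span:
  M_1 = wLx/2 - wL²/12 - wx²/2 = 6·16·(16/3)/2 - 6·16²/12 - 6·(16/3)²/2 = 128/3 kN·m
Load 2 — triangular load w₀=-18 kN/m (0→w₀ over full span):
  M_2 = 3w₀Lx/20 - w₀L²/30 - w₀x³/(6L) = 3·(-18)·16·(16/3)/20 - (-18)·16²/30 - (-18)·(16/3)³/(6·16) = -2176/45 kN·m
Load 3 — point force P=-13 kN at a=48/5 m (b=L-a=32/5):
  M_3 = Pb²(3a+b)x/L³ - Pab²/L²  [x≤a] = (-13)·(32/5)²·(3·(48/5)+(32/5))·(16/3)/16³ - (-13)·(48/5)·(32/5)²/16² = -1664/375 kN·m
Superposition: M = Σ M_i = -11392/1125 kN·m ≈ -10.126222 kN·m

M(16/3) = -11392/1125 kN·m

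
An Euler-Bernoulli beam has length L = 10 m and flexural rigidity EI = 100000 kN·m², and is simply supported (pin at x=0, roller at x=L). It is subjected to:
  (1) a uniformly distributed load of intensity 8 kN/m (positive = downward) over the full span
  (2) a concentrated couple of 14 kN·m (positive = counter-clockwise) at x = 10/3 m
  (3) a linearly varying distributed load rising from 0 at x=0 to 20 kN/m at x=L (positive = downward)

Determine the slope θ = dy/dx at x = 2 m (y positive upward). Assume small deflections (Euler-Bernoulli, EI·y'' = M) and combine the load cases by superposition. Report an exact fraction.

Load 1 — uniform load w=8 kN/m over full span:
  θ_1 = -w(L³-6Lx²+4x³)/(24EI) = -8·(10³-6·10·2²+4·2³)/(24·100000) = -33/12500 rad
Load 2 — applied couple M₀=14 kN·m at a=10/3 m (b=L-a=20/3):
  θ_2 = (M₀x²/(2L)+C₁)/EI  [x≤a] with C₁=M₀(3b²-L²)/(6L)=70/9 = (14·2²/(2·10)+(70/9))/100000 = 119/1125000 rad
Load 3 — triangular load w₀=20 kN/m (0→w₀ over full span):
  θ_3 = -w₀(7L⁴-30L²x²+15x⁴)/(360LEI) = -20·(7·10⁴-30·10²·2²+15·2⁴)/(360·10·100000) = -91/28125 rad
Superposition: θ = Σ θ_i = -6491/1125000 rad ≈ -0.005770 rad

θ(2) = -6491/1125000 rad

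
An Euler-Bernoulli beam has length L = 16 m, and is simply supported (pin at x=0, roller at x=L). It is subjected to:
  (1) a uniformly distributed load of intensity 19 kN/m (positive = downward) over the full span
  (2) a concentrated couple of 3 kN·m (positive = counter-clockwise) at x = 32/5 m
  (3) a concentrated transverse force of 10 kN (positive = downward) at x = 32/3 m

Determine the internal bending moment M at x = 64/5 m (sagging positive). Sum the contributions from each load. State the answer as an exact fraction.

M(64/5) = 30739/75 kN·m

Load 1 — uniform load w=19 kN/m over full span:
  M_1 = wx(L-x)/2 = 19·(64/5)·(16-(64/5))/2 = 9728/25 kN·m
Load 2 — applied couple M₀=3 kN·m at a=32/5 m (b=L-a=48/5):
  M_2 = M₀x/L - M₀  [x>a] = 3·(64/5)/16 - 3 = -3/5 kN·m
Load 3 — point force P=10 kN at a=32/3 m (b=L-a=16/3):
  M_3 = Pa(L-x)/L  [x>a] = 10·(32/3)·(16-(64/5))/16 = 64/3 kN·m
Superposition: M = Σ M_i = 30739/75 kN·m ≈ 409.853333 kN·m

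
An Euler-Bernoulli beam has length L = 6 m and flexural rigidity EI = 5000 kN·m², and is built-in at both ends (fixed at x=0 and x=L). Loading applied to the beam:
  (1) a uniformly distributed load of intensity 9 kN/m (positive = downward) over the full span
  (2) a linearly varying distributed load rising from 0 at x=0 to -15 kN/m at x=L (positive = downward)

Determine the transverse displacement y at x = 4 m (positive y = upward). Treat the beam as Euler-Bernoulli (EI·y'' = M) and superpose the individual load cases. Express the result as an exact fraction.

y(4) = -1/1875 m

Load 1 — uniform load w=9 kN/m over full span:
  y_1 = -wx²(L-x)²/(24EI) = -9·4²·(6-4)²/(24·5000) = -3/625 m
Load 2 — triangular load w₀=-15 kN/m (0→w₀ over full span):
  y_2 = -w₀x²(L-x)²(x+2L)/(120LEI) = -(-15)·4²·(6-4)²·(4+2·6)/(120·6·5000) = 8/1875 m
Superposition: y = Σ y_i = -1/1875 m ≈ -0.000533 m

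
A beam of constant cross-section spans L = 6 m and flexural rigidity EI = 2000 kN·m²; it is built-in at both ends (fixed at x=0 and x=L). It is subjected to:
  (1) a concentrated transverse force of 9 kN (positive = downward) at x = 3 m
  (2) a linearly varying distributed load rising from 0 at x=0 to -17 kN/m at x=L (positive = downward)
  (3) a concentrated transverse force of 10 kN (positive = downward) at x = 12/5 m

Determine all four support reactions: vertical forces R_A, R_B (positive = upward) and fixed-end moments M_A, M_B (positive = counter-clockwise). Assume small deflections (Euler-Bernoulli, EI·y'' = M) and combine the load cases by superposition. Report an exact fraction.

R_A = -108/25 kN, M_A = -501/100 kN·m, R_B = -692/25 kN, M_B = 1809/100 kN·m

Load 1 — point force P=9 kN at a=3 m (b=L-a=3):
  R_A = Pb²(3a+b)/L³ = 9·3²·(3·3+3)/6³ = 9/2 kN
  M_A = Pab²/L² = 9·3·3²/6² = 27/4 kN·m
  R_B = Pa²(a+3b)/L³ = 9·3²·(3+3·3)/6³ = 9/2 kN
  M_B = -Pa²b/L² = -9·3²·3/6² = -27/4 kN·m
Load 2 — triangular load w₀=-17 kN/m (0→w₀ over full span):
  R_A = 3w₀L/20 = 3·(-17)·6/20 = -153/10 kN
  M_A = w₀L²/30 = (-17)·6²/30 = -102/5 kN·m
  R_B = 7w₀L/20 = 7·(-17)·6/20 = -357/10 kN
  M_B = -w₀L²/20 = -(-17)·6²/20 = 153/5 kN·m
Load 3 — point force P=10 kN at a=12/5 m (b=L-a=18/5):
  R_A = Pb²(3a+b)/L³ = 10·(18/5)²·(3·(12/5)+(18/5))/6³ = 162/25 kN
  M_A = Pab²/L² = 10·(12/5)·(18/5)²/6² = 216/25 kN·m
  R_B = Pa²(a+3b)/L³ = 10·(12/5)²·((12/5)+3·(18/5))/6³ = 88/25 kN
  M_B = -Pa²b/L² = -10·(12/5)²·(18/5)/6² = -144/25 kN·m
Superposition: R_A = -108/25 kN, M_A = -501/100 kN·m, R_B = -692/25 kN, M_B = 1809/100 kN·m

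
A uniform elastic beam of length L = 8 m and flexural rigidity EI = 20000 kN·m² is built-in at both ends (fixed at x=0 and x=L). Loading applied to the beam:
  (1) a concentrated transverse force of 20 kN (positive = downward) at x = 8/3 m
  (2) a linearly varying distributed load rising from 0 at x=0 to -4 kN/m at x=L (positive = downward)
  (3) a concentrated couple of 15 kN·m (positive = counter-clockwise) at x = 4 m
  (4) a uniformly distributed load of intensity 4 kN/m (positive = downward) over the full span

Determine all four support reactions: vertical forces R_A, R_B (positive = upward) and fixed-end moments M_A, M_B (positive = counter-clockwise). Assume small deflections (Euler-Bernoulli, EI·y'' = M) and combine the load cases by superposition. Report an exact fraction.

Load 1 — point force P=20 kN at a=8/3 m (b=L-a=16/3):
  R_A = Pb²(3a+b)/L³ = 20·(16/3)²·(3·(8/3)+(16/3))/8³ = 400/27 kN
  M_A = Pab²/L² = 20·(8/3)·(16/3)²/8² = 640/27 kN·m
  R_B = Pa²(a+3b)/L³ = 20·(8/3)²·((8/3)+3·(16/3))/8³ = 140/27 kN
  M_B = -Pa²b/L² = -20·(8/3)²·(16/3)/8² = -320/27 kN·m
Load 2 — triangular load w₀=-4 kN/m (0→w₀ over full span):
  R_A = 3w₀L/20 = 3·(-4)·8/20 = -24/5 kN
  M_A = w₀L²/30 = (-4)·8²/30 = -128/15 kN·m
  R_B = 7w₀L/20 = 7·(-4)·8/20 = -56/5 kN
  M_B = -w₀L²/20 = -(-4)·8²/20 = 64/5 kN·m
Load 3 — applied couple M₀=15 kN·m at a=4 m (b=L-a=4):
  R_A = 6M₀ab/L³ = 6·15·4·4/8³ = 45/16 kN
  M_A = M₀b(2a-b)/L² = 15·4·(2·4-4)/8² = 15/4 kN·m
  R_B = -6M₀ab/L³ = -6·15·4·4/8³ = -45/16 kN
  M_B = M₀a(2b-a)/L² = 15·4·(2·4-4)/8² = 15/4 kN·m
Load 4 — uniform load w=4 kN/m over full span:
  R_A = wL/2 = 4·8/2 = 16 kN
  M_A = wL²/12 = 4·8²/12 = 64/3 kN·m
  R_B = wL/2 = 4·8/2 = 16 kN
  M_B = -wL²/12 = -4·8²/12 = -64/3 kN·m
Superposition: R_A = 62267/2160 kN, M_A = 21737/540 kN·m, R_B = 15493/2160 kN, M_B = -8983/540 kN·m

R_A = 62267/2160 kN, M_A = 21737/540 kN·m, R_B = 15493/2160 kN, M_B = -8983/540 kN·m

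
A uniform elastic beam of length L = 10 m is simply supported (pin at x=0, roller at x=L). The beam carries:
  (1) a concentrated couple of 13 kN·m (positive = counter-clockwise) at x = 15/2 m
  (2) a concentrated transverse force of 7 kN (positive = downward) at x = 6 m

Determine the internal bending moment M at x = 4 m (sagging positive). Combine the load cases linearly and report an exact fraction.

Load 1 — applied couple M₀=13 kN·m at a=15/2 m (b=L-a=5/2):
  M_1 = M₀x/L  [x≤a] = 13·4/10 = 26/5 kN·m
Load 2 — point force P=7 kN at a=6 m (b=L-a=4):
  M_2 = Pbx/L  [x≤a] = 7·4·4/10 = 56/5 kN·m
Superposition: M = Σ M_i = 82/5 kN·m ≈ 16.400000 kN·m

M(4) = 82/5 kN·m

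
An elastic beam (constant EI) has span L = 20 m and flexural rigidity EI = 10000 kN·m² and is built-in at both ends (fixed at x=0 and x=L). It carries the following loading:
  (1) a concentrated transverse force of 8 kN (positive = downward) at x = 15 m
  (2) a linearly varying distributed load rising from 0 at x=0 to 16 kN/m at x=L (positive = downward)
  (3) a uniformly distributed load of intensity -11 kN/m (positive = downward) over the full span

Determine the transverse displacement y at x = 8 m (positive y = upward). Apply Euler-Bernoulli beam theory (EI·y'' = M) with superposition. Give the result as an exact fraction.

Load 1 — point force P=8 kN at a=15 m (b=L-a=5):
  y_1 = -Pb²x²(3aL-(3a+b)x)/(6L³EI)  [x≤a] = -8·5²·8²·(3·15·20-(3·15+5)·8)/(6·20³·10000) = -1/75 m
Load 2 — triangular load w₀=16 kN/m (0→w₀ over full span):
  y_2 = -w₀x²(L-x)²(x+2L)/(120LEI) = -16·8²·(20-8)²·(8+2·20)/(120·20·10000) = -4608/15625 m
Load 3 — uniform load w=-11 kN/m over full span:
  y_3 = -wx²(L-x)²/(24EI) = -(-11)·8²·(20-8)²/(24·10000) = 264/625 m
Superposition: y = Σ y_i = 5351/46875 m ≈ 0.114155 m

y(8) = 5351/46875 m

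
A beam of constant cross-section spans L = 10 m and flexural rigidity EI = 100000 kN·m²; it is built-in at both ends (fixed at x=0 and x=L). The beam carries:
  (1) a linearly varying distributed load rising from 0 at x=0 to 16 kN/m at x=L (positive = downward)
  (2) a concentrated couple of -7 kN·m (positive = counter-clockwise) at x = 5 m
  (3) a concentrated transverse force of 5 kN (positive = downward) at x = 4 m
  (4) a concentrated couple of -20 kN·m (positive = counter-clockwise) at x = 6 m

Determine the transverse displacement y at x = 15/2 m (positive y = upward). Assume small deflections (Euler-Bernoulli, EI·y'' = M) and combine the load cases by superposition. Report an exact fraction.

y(15/2) = -1091/768000 m

Load 1 — triangular load w₀=16 kN/m (0→w₀ over full span):
  y_1 = -w₀x²(L-x)²(x+2L)/(120LEI) = -16·(15/2)²·(10-(15/2))²·((15/2)+2·10)/(120·10·100000) = -33/25600 m
Load 2 — applied couple M₀=-7 kN·m at a=5 m (b=L-a=5):
  y_2 = (R_Ax³/6 - M_Ax²/2 - M₀(x-a)²/2)/EI  [x>a] with R_A=-21/20, M_A=-7/4 = ((-21/20)·(15/2)³/6 - (-7/4)·(15/2)²/2 - (-7)·((15/2)-5)²/2)/100000 = -7/256000 m
Load 3 — point force P=5 kN at a=4 m (b=L-a=6):
  y_3 = -Pa²(L-x)²(3bL-(3b+a)(L-x))/(6L³EI)  [x>a] = -5·4²·(10-(15/2))²·(3·6·10-(3·6+4)·(10-(15/2)))/(6·10³·100000) = -1/9600 m
Load 4 — applied couple M₀=-20 kN·m at a=6 m (b=L-a=4):
  y_4 = (R_Ax³/6 - M_Ax²/2 - M₀(x-a)²/2)/EI  [x>a] with R_A=-72/25, M_A=-32/5 = ((-72/25)·(15/2)³/6 - (-32/5)·(15/2)²/2 - (-20)·((15/2)-6)²/2)/100000 = 0 m
Superposition: y = Σ y_i = -1091/768000 m ≈ -0.001421 m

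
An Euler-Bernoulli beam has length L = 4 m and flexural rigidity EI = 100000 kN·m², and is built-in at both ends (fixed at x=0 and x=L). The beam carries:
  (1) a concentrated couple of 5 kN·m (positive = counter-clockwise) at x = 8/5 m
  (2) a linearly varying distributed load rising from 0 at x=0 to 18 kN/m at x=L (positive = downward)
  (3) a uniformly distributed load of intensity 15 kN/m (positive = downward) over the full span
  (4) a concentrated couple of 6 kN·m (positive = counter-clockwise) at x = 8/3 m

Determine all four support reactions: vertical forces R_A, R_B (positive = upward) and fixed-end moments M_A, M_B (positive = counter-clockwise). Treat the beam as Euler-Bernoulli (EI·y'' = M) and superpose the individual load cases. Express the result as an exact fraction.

R_A = 223/5 kN, M_A = 161/5 kN·m, R_B = 257/5 kN, M_B = -164/5 kN·m

Load 1 — applied couple M₀=5 kN·m at a=8/5 m (b=L-a=12/5):
  R_A = 6M₀ab/L³ = 6·5·(8/5)·(12/5)/4³ = 9/5 kN
  M_A = M₀b(2a-b)/L² = 5·(12/5)·(2·(8/5)-(12/5))/4² = 3/5 kN·m
  R_B = -6M₀ab/L³ = -6·5·(8/5)·(12/5)/4³ = -9/5 kN
  M_B = M₀a(2b-a)/L² = 5·(8/5)·(2·(12/5)-(8/5))/4² = 8/5 kN·m
Load 2 — triangular load w₀=18 kN/m (0→w₀ over full span):
  R_A = 3w₀L/20 = 3·18·4/20 = 54/5 kN
  M_A = w₀L²/30 = 18·4²/30 = 48/5 kN·m
  R_B = 7w₀L/20 = 7·18·4/20 = 126/5 kN
  M_B = -w₀L²/20 = -18·4²/20 = -72/5 kN·m
Load 3 — uniform load w=15 kN/m over full span:
  R_A = wL/2 = 15·4/2 = 30 kN
  M_A = wL²/12 = 15·4²/12 = 20 kN·m
  R_B = wL/2 = 15·4/2 = 30 kN
  M_B = -wL²/12 = -15·4²/12 = -20 kN·m
Load 4 — applied couple M₀=6 kN·m at a=8/3 m (b=L-a=4/3):
  R_A = 6M₀ab/L³ = 6·6·(8/3)·(4/3)/4³ = 2 kN
  M_A = M₀b(2a-b)/L² = 6·(4/3)·(2·(8/3)-(4/3))/4² = 2 kN·m
  R_B = -6M₀ab/L³ = -6·6·(8/3)·(4/3)/4³ = -2 kN
  M_B = M₀a(2b-a)/L² = 6·(8/3)·(2·(4/3)-(8/3))/4² = 0 kN·m
Superposition: R_A = 223/5 kN, M_A = 161/5 kN·m, R_B = 257/5 kN, M_B = -164/5 kN·m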